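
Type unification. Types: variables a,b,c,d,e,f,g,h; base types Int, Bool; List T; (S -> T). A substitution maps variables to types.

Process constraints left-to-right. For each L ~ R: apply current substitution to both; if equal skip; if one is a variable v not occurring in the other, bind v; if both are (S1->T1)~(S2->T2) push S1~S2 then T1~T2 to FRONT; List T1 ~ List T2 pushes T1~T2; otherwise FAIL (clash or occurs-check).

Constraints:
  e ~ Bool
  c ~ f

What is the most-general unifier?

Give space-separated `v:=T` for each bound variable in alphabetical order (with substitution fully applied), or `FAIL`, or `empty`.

Answer: c:=f e:=Bool

Derivation:
step 1: unify e ~ Bool  [subst: {-} | 1 pending]
  bind e := Bool
step 2: unify c ~ f  [subst: {e:=Bool} | 0 pending]
  bind c := f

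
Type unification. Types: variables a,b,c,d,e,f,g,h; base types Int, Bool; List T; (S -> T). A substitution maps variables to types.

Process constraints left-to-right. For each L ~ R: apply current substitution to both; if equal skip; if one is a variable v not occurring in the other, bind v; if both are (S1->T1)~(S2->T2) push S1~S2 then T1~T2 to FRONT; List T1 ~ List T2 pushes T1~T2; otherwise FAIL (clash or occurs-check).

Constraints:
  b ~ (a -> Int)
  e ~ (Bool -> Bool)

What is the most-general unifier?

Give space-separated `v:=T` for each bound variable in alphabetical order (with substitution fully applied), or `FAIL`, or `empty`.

step 1: unify b ~ (a -> Int)  [subst: {-} | 1 pending]
  bind b := (a -> Int)
step 2: unify e ~ (Bool -> Bool)  [subst: {b:=(a -> Int)} | 0 pending]
  bind e := (Bool -> Bool)

Answer: b:=(a -> Int) e:=(Bool -> Bool)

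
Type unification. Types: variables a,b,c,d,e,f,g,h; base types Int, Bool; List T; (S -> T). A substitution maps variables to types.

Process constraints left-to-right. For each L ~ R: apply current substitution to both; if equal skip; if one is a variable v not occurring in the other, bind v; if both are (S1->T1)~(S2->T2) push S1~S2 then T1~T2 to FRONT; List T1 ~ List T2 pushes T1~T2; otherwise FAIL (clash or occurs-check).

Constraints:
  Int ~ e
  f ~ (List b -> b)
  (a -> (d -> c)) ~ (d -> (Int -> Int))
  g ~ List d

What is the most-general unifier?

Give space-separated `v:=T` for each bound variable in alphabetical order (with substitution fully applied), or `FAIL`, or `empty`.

Answer: a:=Int c:=Int d:=Int e:=Int f:=(List b -> b) g:=List Int

Derivation:
step 1: unify Int ~ e  [subst: {-} | 3 pending]
  bind e := Int
step 2: unify f ~ (List b -> b)  [subst: {e:=Int} | 2 pending]
  bind f := (List b -> b)
step 3: unify (a -> (d -> c)) ~ (d -> (Int -> Int))  [subst: {e:=Int, f:=(List b -> b)} | 1 pending]
  -> decompose arrow: push a~d, (d -> c)~(Int -> Int)
step 4: unify a ~ d  [subst: {e:=Int, f:=(List b -> b)} | 2 pending]
  bind a := d
step 5: unify (d -> c) ~ (Int -> Int)  [subst: {e:=Int, f:=(List b -> b), a:=d} | 1 pending]
  -> decompose arrow: push d~Int, c~Int
step 6: unify d ~ Int  [subst: {e:=Int, f:=(List b -> b), a:=d} | 2 pending]
  bind d := Int
step 7: unify c ~ Int  [subst: {e:=Int, f:=(List b -> b), a:=d, d:=Int} | 1 pending]
  bind c := Int
step 8: unify g ~ List Int  [subst: {e:=Int, f:=(List b -> b), a:=d, d:=Int, c:=Int} | 0 pending]
  bind g := List Int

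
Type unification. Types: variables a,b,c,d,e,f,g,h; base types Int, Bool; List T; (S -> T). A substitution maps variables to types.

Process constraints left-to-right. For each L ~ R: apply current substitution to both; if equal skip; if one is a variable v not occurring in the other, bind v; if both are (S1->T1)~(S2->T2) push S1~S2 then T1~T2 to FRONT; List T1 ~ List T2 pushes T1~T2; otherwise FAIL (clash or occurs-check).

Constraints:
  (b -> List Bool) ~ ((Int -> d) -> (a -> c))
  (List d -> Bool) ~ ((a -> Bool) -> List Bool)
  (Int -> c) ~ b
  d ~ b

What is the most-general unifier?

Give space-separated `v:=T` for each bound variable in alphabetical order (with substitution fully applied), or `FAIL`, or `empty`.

step 1: unify (b -> List Bool) ~ ((Int -> d) -> (a -> c))  [subst: {-} | 3 pending]
  -> decompose arrow: push b~(Int -> d), List Bool~(a -> c)
step 2: unify b ~ (Int -> d)  [subst: {-} | 4 pending]
  bind b := (Int -> d)
step 3: unify List Bool ~ (a -> c)  [subst: {b:=(Int -> d)} | 3 pending]
  clash: List Bool vs (a -> c)

Answer: FAIL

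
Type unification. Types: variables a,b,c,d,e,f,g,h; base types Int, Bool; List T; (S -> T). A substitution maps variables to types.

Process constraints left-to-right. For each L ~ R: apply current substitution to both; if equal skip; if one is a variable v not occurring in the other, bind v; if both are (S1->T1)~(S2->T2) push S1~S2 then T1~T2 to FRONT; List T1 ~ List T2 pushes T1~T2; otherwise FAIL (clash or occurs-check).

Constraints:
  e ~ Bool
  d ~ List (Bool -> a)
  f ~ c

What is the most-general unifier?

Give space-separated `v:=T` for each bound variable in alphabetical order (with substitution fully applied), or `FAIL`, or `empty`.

step 1: unify e ~ Bool  [subst: {-} | 2 pending]
  bind e := Bool
step 2: unify d ~ List (Bool -> a)  [subst: {e:=Bool} | 1 pending]
  bind d := List (Bool -> a)
step 3: unify f ~ c  [subst: {e:=Bool, d:=List (Bool -> a)} | 0 pending]
  bind f := c

Answer: d:=List (Bool -> a) e:=Bool f:=c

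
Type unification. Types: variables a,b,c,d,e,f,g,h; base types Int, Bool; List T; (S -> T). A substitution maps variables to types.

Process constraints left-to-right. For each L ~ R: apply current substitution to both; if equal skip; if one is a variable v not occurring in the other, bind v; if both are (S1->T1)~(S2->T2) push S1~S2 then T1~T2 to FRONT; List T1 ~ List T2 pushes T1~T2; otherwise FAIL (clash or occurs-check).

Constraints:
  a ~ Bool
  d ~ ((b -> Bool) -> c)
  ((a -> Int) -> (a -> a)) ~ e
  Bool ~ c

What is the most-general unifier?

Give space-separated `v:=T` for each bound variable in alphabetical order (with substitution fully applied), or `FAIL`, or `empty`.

Answer: a:=Bool c:=Bool d:=((b -> Bool) -> Bool) e:=((Bool -> Int) -> (Bool -> Bool))

Derivation:
step 1: unify a ~ Bool  [subst: {-} | 3 pending]
  bind a := Bool
step 2: unify d ~ ((b -> Bool) -> c)  [subst: {a:=Bool} | 2 pending]
  bind d := ((b -> Bool) -> c)
step 3: unify ((Bool -> Int) -> (Bool -> Bool)) ~ e  [subst: {a:=Bool, d:=((b -> Bool) -> c)} | 1 pending]
  bind e := ((Bool -> Int) -> (Bool -> Bool))
step 4: unify Bool ~ c  [subst: {a:=Bool, d:=((b -> Bool) -> c), e:=((Bool -> Int) -> (Bool -> Bool))} | 0 pending]
  bind c := Bool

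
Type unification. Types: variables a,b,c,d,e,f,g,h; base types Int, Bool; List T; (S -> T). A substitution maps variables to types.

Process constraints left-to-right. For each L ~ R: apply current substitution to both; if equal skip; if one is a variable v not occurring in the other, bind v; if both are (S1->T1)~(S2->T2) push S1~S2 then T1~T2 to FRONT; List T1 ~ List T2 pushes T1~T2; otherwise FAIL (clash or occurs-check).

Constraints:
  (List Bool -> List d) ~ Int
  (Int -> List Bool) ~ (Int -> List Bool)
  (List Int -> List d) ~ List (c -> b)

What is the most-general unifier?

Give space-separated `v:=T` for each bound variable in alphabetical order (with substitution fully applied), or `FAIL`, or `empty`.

Answer: FAIL

Derivation:
step 1: unify (List Bool -> List d) ~ Int  [subst: {-} | 2 pending]
  clash: (List Bool -> List d) vs Int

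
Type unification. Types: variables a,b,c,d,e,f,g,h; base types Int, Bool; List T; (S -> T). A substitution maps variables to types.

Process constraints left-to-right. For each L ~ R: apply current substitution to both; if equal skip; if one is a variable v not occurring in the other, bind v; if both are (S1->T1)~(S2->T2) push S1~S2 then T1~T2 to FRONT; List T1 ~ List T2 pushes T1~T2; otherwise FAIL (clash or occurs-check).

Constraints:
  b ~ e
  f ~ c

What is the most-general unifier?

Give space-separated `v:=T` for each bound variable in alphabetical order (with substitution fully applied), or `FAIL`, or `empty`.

step 1: unify b ~ e  [subst: {-} | 1 pending]
  bind b := e
step 2: unify f ~ c  [subst: {b:=e} | 0 pending]
  bind f := c

Answer: b:=e f:=c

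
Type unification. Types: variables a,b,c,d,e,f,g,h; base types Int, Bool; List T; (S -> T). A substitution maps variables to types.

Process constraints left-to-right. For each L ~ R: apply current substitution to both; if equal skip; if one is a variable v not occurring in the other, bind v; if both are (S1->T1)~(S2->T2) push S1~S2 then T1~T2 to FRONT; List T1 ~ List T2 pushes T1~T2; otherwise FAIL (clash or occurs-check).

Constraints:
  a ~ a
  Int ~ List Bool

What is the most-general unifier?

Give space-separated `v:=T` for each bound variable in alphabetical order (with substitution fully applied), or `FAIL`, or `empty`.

Answer: FAIL

Derivation:
step 1: unify a ~ a  [subst: {-} | 1 pending]
  -> identical, skip
step 2: unify Int ~ List Bool  [subst: {-} | 0 pending]
  clash: Int vs List Bool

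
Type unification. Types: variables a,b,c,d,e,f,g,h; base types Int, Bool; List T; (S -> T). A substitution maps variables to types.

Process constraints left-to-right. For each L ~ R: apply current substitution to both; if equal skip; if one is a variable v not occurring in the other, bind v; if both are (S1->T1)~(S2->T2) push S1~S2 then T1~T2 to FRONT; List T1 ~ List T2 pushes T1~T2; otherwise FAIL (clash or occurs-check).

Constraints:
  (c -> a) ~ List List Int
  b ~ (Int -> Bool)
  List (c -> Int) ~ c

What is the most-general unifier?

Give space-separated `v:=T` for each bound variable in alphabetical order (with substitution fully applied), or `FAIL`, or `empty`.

Answer: FAIL

Derivation:
step 1: unify (c -> a) ~ List List Int  [subst: {-} | 2 pending]
  clash: (c -> a) vs List List Int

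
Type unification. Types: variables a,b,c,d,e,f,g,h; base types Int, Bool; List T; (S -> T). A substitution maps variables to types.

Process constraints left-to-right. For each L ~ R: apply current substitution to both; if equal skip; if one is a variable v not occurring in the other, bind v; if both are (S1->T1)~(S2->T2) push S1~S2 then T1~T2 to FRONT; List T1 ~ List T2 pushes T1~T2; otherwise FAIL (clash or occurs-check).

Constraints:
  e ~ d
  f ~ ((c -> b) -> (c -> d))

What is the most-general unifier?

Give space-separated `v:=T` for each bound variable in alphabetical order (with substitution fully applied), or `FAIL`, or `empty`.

step 1: unify e ~ d  [subst: {-} | 1 pending]
  bind e := d
step 2: unify f ~ ((c -> b) -> (c -> d))  [subst: {e:=d} | 0 pending]
  bind f := ((c -> b) -> (c -> d))

Answer: e:=d f:=((c -> b) -> (c -> d))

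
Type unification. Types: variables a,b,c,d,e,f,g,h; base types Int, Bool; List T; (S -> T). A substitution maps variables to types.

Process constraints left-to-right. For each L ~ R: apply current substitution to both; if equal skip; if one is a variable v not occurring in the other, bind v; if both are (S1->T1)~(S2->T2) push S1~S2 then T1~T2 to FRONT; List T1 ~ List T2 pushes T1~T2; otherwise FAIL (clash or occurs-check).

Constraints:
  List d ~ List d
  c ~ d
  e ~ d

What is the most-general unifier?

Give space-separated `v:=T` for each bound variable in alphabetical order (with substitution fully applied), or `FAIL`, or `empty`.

Answer: c:=d e:=d

Derivation:
step 1: unify List d ~ List d  [subst: {-} | 2 pending]
  -> identical, skip
step 2: unify c ~ d  [subst: {-} | 1 pending]
  bind c := d
step 3: unify e ~ d  [subst: {c:=d} | 0 pending]
  bind e := d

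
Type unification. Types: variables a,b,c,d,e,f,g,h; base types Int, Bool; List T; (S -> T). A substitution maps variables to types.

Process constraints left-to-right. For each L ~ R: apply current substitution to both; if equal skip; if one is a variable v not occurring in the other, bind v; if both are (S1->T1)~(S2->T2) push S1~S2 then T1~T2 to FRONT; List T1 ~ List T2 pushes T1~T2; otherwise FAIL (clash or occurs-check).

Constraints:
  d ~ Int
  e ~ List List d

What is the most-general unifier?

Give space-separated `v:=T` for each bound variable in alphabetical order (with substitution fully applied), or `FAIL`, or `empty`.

Answer: d:=Int e:=List List Int

Derivation:
step 1: unify d ~ Int  [subst: {-} | 1 pending]
  bind d := Int
step 2: unify e ~ List List Int  [subst: {d:=Int} | 0 pending]
  bind e := List List Int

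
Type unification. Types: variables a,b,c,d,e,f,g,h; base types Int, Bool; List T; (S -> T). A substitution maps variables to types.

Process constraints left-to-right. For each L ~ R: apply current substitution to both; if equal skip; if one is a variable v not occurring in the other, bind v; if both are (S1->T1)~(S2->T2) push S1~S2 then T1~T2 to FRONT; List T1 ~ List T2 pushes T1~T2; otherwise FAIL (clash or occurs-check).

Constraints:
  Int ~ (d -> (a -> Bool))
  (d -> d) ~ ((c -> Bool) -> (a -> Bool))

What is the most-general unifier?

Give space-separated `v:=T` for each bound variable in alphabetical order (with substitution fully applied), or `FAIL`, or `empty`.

step 1: unify Int ~ (d -> (a -> Bool))  [subst: {-} | 1 pending]
  clash: Int vs (d -> (a -> Bool))

Answer: FAIL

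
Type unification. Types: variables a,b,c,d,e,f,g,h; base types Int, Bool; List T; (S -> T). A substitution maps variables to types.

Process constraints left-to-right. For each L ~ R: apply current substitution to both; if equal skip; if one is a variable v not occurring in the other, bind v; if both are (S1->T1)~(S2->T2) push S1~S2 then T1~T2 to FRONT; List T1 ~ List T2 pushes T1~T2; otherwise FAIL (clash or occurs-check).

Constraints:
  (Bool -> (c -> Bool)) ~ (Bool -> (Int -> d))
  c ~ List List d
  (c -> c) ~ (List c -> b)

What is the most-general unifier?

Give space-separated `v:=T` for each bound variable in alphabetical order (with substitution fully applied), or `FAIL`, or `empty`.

step 1: unify (Bool -> (c -> Bool)) ~ (Bool -> (Int -> d))  [subst: {-} | 2 pending]
  -> decompose arrow: push Bool~Bool, (c -> Bool)~(Int -> d)
step 2: unify Bool ~ Bool  [subst: {-} | 3 pending]
  -> identical, skip
step 3: unify (c -> Bool) ~ (Int -> d)  [subst: {-} | 2 pending]
  -> decompose arrow: push c~Int, Bool~d
step 4: unify c ~ Int  [subst: {-} | 3 pending]
  bind c := Int
step 5: unify Bool ~ d  [subst: {c:=Int} | 2 pending]
  bind d := Bool
step 6: unify Int ~ List List Bool  [subst: {c:=Int, d:=Bool} | 1 pending]
  clash: Int vs List List Bool

Answer: FAIL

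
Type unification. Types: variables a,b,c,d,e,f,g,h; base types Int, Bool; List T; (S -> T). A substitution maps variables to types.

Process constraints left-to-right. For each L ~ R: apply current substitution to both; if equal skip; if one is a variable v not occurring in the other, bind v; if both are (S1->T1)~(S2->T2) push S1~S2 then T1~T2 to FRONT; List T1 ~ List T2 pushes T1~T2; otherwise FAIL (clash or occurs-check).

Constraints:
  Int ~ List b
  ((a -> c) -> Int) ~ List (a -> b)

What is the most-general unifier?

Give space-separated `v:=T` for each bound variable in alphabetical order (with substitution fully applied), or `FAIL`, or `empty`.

Answer: FAIL

Derivation:
step 1: unify Int ~ List b  [subst: {-} | 1 pending]
  clash: Int vs List b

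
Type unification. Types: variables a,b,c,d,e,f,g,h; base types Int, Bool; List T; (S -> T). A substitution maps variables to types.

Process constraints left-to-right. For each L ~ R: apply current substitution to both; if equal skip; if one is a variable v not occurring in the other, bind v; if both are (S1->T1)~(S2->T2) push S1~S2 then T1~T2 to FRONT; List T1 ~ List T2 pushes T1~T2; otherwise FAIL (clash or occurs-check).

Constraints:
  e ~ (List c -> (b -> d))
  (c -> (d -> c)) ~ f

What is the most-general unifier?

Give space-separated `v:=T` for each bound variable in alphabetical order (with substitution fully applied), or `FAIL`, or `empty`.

step 1: unify e ~ (List c -> (b -> d))  [subst: {-} | 1 pending]
  bind e := (List c -> (b -> d))
step 2: unify (c -> (d -> c)) ~ f  [subst: {e:=(List c -> (b -> d))} | 0 pending]
  bind f := (c -> (d -> c))

Answer: e:=(List c -> (b -> d)) f:=(c -> (d -> c))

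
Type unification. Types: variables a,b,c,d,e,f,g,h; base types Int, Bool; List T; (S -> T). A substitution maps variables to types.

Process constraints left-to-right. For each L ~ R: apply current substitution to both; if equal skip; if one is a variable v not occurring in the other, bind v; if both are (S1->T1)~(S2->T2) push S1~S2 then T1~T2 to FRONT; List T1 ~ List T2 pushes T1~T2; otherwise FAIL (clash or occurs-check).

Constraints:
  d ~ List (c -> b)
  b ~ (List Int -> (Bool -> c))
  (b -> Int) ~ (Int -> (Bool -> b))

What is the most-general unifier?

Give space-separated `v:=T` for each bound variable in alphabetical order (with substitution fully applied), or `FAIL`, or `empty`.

Answer: FAIL

Derivation:
step 1: unify d ~ List (c -> b)  [subst: {-} | 2 pending]
  bind d := List (c -> b)
step 2: unify b ~ (List Int -> (Bool -> c))  [subst: {d:=List (c -> b)} | 1 pending]
  bind b := (List Int -> (Bool -> c))
step 3: unify ((List Int -> (Bool -> c)) -> Int) ~ (Int -> (Bool -> (List Int -> (Bool -> c))))  [subst: {d:=List (c -> b), b:=(List Int -> (Bool -> c))} | 0 pending]
  -> decompose arrow: push (List Int -> (Bool -> c))~Int, Int~(Bool -> (List Int -> (Bool -> c)))
step 4: unify (List Int -> (Bool -> c)) ~ Int  [subst: {d:=List (c -> b), b:=(List Int -> (Bool -> c))} | 1 pending]
  clash: (List Int -> (Bool -> c)) vs Int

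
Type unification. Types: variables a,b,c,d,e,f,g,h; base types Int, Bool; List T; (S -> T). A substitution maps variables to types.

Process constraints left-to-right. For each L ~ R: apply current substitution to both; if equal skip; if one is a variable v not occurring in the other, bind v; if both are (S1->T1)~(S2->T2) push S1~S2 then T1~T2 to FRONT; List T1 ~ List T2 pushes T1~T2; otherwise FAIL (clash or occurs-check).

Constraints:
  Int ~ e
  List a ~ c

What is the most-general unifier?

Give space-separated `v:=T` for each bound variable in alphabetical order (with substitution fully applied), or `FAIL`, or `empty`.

Answer: c:=List a e:=Int

Derivation:
step 1: unify Int ~ e  [subst: {-} | 1 pending]
  bind e := Int
step 2: unify List a ~ c  [subst: {e:=Int} | 0 pending]
  bind c := List a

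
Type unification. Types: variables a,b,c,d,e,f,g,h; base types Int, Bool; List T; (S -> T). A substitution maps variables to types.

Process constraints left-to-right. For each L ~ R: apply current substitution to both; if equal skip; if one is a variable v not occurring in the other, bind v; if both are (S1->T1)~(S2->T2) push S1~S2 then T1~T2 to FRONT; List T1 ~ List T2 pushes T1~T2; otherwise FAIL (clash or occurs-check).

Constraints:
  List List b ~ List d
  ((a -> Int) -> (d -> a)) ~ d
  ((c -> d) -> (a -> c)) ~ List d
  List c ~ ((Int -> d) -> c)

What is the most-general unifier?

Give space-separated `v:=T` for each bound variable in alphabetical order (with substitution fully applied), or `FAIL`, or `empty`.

Answer: FAIL

Derivation:
step 1: unify List List b ~ List d  [subst: {-} | 3 pending]
  -> decompose List: push List b~d
step 2: unify List b ~ d  [subst: {-} | 3 pending]
  bind d := List b
step 3: unify ((a -> Int) -> (List b -> a)) ~ List b  [subst: {d:=List b} | 2 pending]
  clash: ((a -> Int) -> (List b -> a)) vs List b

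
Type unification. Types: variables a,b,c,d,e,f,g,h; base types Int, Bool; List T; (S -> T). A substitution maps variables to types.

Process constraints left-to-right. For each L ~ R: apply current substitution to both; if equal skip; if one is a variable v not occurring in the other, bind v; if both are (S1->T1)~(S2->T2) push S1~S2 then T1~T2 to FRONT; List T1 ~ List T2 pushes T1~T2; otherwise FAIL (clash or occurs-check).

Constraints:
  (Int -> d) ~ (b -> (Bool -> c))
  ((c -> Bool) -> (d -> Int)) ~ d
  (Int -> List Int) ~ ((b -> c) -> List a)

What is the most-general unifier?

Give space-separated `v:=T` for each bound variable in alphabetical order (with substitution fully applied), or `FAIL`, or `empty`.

Answer: FAIL

Derivation:
step 1: unify (Int -> d) ~ (b -> (Bool -> c))  [subst: {-} | 2 pending]
  -> decompose arrow: push Int~b, d~(Bool -> c)
step 2: unify Int ~ b  [subst: {-} | 3 pending]
  bind b := Int
step 3: unify d ~ (Bool -> c)  [subst: {b:=Int} | 2 pending]
  bind d := (Bool -> c)
step 4: unify ((c -> Bool) -> ((Bool -> c) -> Int)) ~ (Bool -> c)  [subst: {b:=Int, d:=(Bool -> c)} | 1 pending]
  -> decompose arrow: push (c -> Bool)~Bool, ((Bool -> c) -> Int)~c
step 5: unify (c -> Bool) ~ Bool  [subst: {b:=Int, d:=(Bool -> c)} | 2 pending]
  clash: (c -> Bool) vs Bool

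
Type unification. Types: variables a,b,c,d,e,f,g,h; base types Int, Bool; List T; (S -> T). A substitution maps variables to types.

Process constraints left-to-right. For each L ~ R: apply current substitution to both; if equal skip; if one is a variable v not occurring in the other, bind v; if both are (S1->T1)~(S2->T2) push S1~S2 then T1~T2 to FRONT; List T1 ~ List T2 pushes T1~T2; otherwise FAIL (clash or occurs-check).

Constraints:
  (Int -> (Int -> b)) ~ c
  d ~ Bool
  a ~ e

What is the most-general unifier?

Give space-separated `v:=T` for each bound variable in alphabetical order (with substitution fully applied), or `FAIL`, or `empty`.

step 1: unify (Int -> (Int -> b)) ~ c  [subst: {-} | 2 pending]
  bind c := (Int -> (Int -> b))
step 2: unify d ~ Bool  [subst: {c:=(Int -> (Int -> b))} | 1 pending]
  bind d := Bool
step 3: unify a ~ e  [subst: {c:=(Int -> (Int -> b)), d:=Bool} | 0 pending]
  bind a := e

Answer: a:=e c:=(Int -> (Int -> b)) d:=Bool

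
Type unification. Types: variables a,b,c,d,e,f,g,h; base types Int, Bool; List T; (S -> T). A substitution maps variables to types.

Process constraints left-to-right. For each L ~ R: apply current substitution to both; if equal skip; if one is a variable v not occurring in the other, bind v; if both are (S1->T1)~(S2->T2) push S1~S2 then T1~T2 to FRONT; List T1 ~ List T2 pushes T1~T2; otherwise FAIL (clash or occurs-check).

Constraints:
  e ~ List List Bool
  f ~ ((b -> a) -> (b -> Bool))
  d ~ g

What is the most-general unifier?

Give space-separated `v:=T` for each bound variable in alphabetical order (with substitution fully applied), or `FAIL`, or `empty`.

step 1: unify e ~ List List Bool  [subst: {-} | 2 pending]
  bind e := List List Bool
step 2: unify f ~ ((b -> a) -> (b -> Bool))  [subst: {e:=List List Bool} | 1 pending]
  bind f := ((b -> a) -> (b -> Bool))
step 3: unify d ~ g  [subst: {e:=List List Bool, f:=((b -> a) -> (b -> Bool))} | 0 pending]
  bind d := g

Answer: d:=g e:=List List Bool f:=((b -> a) -> (b -> Bool))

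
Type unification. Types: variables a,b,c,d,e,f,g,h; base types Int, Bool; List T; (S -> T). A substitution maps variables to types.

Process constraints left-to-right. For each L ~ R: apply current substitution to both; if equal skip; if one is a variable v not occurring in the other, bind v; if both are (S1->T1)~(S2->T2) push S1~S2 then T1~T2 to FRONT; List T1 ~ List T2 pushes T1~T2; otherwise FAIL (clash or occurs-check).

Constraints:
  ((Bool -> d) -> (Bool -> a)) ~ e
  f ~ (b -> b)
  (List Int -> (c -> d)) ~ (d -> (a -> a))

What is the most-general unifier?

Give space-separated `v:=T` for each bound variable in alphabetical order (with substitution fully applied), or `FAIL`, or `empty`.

step 1: unify ((Bool -> d) -> (Bool -> a)) ~ e  [subst: {-} | 2 pending]
  bind e := ((Bool -> d) -> (Bool -> a))
step 2: unify f ~ (b -> b)  [subst: {e:=((Bool -> d) -> (Bool -> a))} | 1 pending]
  bind f := (b -> b)
step 3: unify (List Int -> (c -> d)) ~ (d -> (a -> a))  [subst: {e:=((Bool -> d) -> (Bool -> a)), f:=(b -> b)} | 0 pending]
  -> decompose arrow: push List Int~d, (c -> d)~(a -> a)
step 4: unify List Int ~ d  [subst: {e:=((Bool -> d) -> (Bool -> a)), f:=(b -> b)} | 1 pending]
  bind d := List Int
step 5: unify (c -> List Int) ~ (a -> a)  [subst: {e:=((Bool -> d) -> (Bool -> a)), f:=(b -> b), d:=List Int} | 0 pending]
  -> decompose arrow: push c~a, List Int~a
step 6: unify c ~ a  [subst: {e:=((Bool -> d) -> (Bool -> a)), f:=(b -> b), d:=List Int} | 1 pending]
  bind c := a
step 7: unify List Int ~ a  [subst: {e:=((Bool -> d) -> (Bool -> a)), f:=(b -> b), d:=List Int, c:=a} | 0 pending]
  bind a := List Int

Answer: a:=List Int c:=List Int d:=List Int e:=((Bool -> List Int) -> (Bool -> List Int)) f:=(b -> b)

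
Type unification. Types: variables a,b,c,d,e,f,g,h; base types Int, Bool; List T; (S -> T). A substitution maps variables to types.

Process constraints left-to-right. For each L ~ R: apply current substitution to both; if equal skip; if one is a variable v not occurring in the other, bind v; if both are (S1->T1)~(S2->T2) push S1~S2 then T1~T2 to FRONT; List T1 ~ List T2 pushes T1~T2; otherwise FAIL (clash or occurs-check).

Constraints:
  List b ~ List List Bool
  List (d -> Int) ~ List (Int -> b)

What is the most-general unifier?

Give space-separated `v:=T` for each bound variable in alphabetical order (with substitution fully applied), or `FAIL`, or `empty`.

step 1: unify List b ~ List List Bool  [subst: {-} | 1 pending]
  -> decompose List: push b~List Bool
step 2: unify b ~ List Bool  [subst: {-} | 1 pending]
  bind b := List Bool
step 3: unify List (d -> Int) ~ List (Int -> List Bool)  [subst: {b:=List Bool} | 0 pending]
  -> decompose List: push (d -> Int)~(Int -> List Bool)
step 4: unify (d -> Int) ~ (Int -> List Bool)  [subst: {b:=List Bool} | 0 pending]
  -> decompose arrow: push d~Int, Int~List Bool
step 5: unify d ~ Int  [subst: {b:=List Bool} | 1 pending]
  bind d := Int
step 6: unify Int ~ List Bool  [subst: {b:=List Bool, d:=Int} | 0 pending]
  clash: Int vs List Bool

Answer: FAIL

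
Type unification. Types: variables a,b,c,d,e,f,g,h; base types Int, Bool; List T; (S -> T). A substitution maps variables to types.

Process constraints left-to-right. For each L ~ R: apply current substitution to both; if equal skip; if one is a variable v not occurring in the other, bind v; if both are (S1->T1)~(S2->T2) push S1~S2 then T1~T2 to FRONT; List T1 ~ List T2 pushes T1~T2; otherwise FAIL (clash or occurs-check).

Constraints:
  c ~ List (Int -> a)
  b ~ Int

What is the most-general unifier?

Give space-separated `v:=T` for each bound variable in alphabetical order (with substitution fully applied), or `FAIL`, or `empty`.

step 1: unify c ~ List (Int -> a)  [subst: {-} | 1 pending]
  bind c := List (Int -> a)
step 2: unify b ~ Int  [subst: {c:=List (Int -> a)} | 0 pending]
  bind b := Int

Answer: b:=Int c:=List (Int -> a)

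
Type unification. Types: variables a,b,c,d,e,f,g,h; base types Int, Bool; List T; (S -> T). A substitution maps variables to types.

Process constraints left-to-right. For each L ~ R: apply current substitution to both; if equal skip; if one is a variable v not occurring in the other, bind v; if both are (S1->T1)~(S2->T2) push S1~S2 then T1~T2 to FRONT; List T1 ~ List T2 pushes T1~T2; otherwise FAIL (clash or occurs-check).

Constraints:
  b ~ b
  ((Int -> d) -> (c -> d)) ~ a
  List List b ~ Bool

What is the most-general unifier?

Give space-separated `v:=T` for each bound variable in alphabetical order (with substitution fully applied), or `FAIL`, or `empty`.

Answer: FAIL

Derivation:
step 1: unify b ~ b  [subst: {-} | 2 pending]
  -> identical, skip
step 2: unify ((Int -> d) -> (c -> d)) ~ a  [subst: {-} | 1 pending]
  bind a := ((Int -> d) -> (c -> d))
step 3: unify List List b ~ Bool  [subst: {a:=((Int -> d) -> (c -> d))} | 0 pending]
  clash: List List b vs Bool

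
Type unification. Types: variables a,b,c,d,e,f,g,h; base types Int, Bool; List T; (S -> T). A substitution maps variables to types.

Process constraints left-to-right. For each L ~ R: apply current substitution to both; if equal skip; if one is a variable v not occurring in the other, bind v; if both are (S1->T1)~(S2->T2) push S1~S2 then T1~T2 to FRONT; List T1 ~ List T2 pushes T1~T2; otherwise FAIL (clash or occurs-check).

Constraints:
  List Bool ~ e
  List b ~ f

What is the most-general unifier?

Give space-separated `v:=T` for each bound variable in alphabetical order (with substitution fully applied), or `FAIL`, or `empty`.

step 1: unify List Bool ~ e  [subst: {-} | 1 pending]
  bind e := List Bool
step 2: unify List b ~ f  [subst: {e:=List Bool} | 0 pending]
  bind f := List b

Answer: e:=List Bool f:=List b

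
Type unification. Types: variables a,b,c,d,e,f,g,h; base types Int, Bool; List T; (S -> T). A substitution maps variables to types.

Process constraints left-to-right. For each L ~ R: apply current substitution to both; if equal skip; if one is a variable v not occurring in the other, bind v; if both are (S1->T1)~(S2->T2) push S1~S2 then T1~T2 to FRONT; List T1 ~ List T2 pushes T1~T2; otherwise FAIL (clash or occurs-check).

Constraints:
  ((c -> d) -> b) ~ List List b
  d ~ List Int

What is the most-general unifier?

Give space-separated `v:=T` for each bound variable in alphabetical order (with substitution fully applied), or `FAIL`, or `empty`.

Answer: FAIL

Derivation:
step 1: unify ((c -> d) -> b) ~ List List b  [subst: {-} | 1 pending]
  clash: ((c -> d) -> b) vs List List b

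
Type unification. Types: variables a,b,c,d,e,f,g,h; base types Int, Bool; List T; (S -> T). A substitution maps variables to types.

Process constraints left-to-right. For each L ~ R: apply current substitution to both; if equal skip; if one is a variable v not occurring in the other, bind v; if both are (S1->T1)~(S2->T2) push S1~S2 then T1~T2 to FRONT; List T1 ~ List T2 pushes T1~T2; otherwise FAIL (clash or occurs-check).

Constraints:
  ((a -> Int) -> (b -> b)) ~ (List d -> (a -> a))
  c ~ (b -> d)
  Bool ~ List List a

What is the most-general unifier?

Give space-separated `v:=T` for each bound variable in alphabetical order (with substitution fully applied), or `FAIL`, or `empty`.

Answer: FAIL

Derivation:
step 1: unify ((a -> Int) -> (b -> b)) ~ (List d -> (a -> a))  [subst: {-} | 2 pending]
  -> decompose arrow: push (a -> Int)~List d, (b -> b)~(a -> a)
step 2: unify (a -> Int) ~ List d  [subst: {-} | 3 pending]
  clash: (a -> Int) vs List d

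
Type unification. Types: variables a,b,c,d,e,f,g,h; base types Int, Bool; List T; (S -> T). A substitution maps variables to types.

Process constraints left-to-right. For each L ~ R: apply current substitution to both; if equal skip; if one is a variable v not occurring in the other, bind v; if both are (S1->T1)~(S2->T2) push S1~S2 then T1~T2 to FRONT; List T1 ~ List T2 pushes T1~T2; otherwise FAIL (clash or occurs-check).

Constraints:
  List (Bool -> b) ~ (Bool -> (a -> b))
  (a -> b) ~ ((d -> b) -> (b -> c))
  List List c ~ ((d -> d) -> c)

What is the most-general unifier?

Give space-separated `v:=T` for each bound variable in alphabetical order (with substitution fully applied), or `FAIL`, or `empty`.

Answer: FAIL

Derivation:
step 1: unify List (Bool -> b) ~ (Bool -> (a -> b))  [subst: {-} | 2 pending]
  clash: List (Bool -> b) vs (Bool -> (a -> b))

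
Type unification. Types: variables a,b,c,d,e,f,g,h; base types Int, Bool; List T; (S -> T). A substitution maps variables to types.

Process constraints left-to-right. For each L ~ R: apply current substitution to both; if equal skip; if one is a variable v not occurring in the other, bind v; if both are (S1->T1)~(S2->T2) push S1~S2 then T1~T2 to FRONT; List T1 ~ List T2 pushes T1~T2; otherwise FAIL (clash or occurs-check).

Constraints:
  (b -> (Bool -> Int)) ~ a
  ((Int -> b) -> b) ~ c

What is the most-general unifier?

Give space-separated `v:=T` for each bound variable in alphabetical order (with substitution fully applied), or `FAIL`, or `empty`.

step 1: unify (b -> (Bool -> Int)) ~ a  [subst: {-} | 1 pending]
  bind a := (b -> (Bool -> Int))
step 2: unify ((Int -> b) -> b) ~ c  [subst: {a:=(b -> (Bool -> Int))} | 0 pending]
  bind c := ((Int -> b) -> b)

Answer: a:=(b -> (Bool -> Int)) c:=((Int -> b) -> b)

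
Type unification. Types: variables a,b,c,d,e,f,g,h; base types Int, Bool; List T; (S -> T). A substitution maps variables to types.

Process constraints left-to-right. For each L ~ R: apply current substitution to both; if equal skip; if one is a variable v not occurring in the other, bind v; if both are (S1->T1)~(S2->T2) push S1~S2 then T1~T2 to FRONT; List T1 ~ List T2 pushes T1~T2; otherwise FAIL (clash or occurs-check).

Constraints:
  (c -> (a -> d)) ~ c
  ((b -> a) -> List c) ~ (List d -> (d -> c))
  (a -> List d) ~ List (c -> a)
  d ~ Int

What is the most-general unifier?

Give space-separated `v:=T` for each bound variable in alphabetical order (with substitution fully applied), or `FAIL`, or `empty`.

step 1: unify (c -> (a -> d)) ~ c  [subst: {-} | 3 pending]
  occurs-check fail

Answer: FAIL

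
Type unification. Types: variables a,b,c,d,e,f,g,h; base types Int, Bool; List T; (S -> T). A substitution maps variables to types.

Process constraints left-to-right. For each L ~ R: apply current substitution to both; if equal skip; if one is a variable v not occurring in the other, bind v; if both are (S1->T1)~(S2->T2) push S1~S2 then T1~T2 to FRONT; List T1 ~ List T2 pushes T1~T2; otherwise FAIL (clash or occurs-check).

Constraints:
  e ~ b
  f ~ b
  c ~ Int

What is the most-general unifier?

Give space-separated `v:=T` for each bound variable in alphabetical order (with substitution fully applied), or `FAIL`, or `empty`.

step 1: unify e ~ b  [subst: {-} | 2 pending]
  bind e := b
step 2: unify f ~ b  [subst: {e:=b} | 1 pending]
  bind f := b
step 3: unify c ~ Int  [subst: {e:=b, f:=b} | 0 pending]
  bind c := Int

Answer: c:=Int e:=b f:=b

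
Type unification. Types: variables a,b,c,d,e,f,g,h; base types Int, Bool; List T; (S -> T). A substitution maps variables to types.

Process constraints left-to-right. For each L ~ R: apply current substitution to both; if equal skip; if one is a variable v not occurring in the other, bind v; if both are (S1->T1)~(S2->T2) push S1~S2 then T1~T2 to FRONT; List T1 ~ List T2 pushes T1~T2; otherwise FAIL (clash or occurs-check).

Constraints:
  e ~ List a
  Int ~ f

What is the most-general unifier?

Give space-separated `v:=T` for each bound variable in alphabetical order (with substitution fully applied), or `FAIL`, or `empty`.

step 1: unify e ~ List a  [subst: {-} | 1 pending]
  bind e := List a
step 2: unify Int ~ f  [subst: {e:=List a} | 0 pending]
  bind f := Int

Answer: e:=List a f:=Int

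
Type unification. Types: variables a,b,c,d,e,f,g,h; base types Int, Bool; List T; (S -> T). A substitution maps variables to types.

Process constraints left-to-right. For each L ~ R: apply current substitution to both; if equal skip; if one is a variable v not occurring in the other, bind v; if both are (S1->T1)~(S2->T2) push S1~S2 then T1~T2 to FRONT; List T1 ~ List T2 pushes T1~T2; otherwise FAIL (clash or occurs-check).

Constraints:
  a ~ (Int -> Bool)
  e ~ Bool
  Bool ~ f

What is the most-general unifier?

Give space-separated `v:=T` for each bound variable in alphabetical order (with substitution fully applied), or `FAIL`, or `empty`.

step 1: unify a ~ (Int -> Bool)  [subst: {-} | 2 pending]
  bind a := (Int -> Bool)
step 2: unify e ~ Bool  [subst: {a:=(Int -> Bool)} | 1 pending]
  bind e := Bool
step 3: unify Bool ~ f  [subst: {a:=(Int -> Bool), e:=Bool} | 0 pending]
  bind f := Bool

Answer: a:=(Int -> Bool) e:=Bool f:=Bool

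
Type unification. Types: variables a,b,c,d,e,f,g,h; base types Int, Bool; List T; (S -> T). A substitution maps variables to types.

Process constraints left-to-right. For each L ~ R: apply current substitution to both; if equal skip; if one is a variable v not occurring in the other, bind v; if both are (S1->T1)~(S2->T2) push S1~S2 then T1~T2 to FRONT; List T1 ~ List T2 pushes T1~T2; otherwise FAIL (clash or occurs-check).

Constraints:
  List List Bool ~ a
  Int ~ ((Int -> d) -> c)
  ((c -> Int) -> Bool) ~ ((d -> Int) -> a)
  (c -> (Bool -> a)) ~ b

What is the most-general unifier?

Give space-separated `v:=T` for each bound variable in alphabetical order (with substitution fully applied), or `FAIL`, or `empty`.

Answer: FAIL

Derivation:
step 1: unify List List Bool ~ a  [subst: {-} | 3 pending]
  bind a := List List Bool
step 2: unify Int ~ ((Int -> d) -> c)  [subst: {a:=List List Bool} | 2 pending]
  clash: Int vs ((Int -> d) -> c)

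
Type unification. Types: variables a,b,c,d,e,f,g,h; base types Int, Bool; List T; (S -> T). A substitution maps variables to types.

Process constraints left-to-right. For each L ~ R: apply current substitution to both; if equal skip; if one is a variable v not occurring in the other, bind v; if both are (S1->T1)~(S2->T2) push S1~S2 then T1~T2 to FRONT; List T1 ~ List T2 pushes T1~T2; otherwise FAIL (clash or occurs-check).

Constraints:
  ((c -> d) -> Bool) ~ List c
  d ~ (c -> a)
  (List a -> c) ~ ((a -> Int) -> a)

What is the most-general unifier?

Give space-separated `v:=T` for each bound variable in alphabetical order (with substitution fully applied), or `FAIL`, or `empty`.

step 1: unify ((c -> d) -> Bool) ~ List c  [subst: {-} | 2 pending]
  clash: ((c -> d) -> Bool) vs List c

Answer: FAIL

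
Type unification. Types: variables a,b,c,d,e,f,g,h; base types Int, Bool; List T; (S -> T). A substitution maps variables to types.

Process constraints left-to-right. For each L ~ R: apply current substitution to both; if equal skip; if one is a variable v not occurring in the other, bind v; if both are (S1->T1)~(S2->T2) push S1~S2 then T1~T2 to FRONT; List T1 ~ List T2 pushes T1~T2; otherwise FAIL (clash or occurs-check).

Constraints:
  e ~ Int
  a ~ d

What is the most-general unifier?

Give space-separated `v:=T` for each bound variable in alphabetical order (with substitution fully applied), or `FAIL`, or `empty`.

step 1: unify e ~ Int  [subst: {-} | 1 pending]
  bind e := Int
step 2: unify a ~ d  [subst: {e:=Int} | 0 pending]
  bind a := d

Answer: a:=d e:=Int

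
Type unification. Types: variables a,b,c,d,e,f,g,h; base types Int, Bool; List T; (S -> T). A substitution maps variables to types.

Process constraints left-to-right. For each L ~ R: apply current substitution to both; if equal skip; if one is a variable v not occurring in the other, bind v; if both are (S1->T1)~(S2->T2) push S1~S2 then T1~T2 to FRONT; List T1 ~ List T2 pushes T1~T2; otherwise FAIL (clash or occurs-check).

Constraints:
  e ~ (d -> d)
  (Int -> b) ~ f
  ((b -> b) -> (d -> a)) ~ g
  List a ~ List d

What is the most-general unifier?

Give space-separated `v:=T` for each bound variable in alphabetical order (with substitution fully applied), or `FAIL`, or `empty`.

Answer: a:=d e:=(d -> d) f:=(Int -> b) g:=((b -> b) -> (d -> d))

Derivation:
step 1: unify e ~ (d -> d)  [subst: {-} | 3 pending]
  bind e := (d -> d)
step 2: unify (Int -> b) ~ f  [subst: {e:=(d -> d)} | 2 pending]
  bind f := (Int -> b)
step 3: unify ((b -> b) -> (d -> a)) ~ g  [subst: {e:=(d -> d), f:=(Int -> b)} | 1 pending]
  bind g := ((b -> b) -> (d -> a))
step 4: unify List a ~ List d  [subst: {e:=(d -> d), f:=(Int -> b), g:=((b -> b) -> (d -> a))} | 0 pending]
  -> decompose List: push a~d
step 5: unify a ~ d  [subst: {e:=(d -> d), f:=(Int -> b), g:=((b -> b) -> (d -> a))} | 0 pending]
  bind a := d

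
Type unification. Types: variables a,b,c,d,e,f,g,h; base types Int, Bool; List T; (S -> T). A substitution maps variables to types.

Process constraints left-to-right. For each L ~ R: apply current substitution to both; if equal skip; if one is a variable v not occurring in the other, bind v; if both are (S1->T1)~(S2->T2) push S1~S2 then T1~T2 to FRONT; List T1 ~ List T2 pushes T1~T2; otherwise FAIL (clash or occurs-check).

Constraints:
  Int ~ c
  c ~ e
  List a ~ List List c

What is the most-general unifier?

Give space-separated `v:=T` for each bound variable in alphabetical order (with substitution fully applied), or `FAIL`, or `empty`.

Answer: a:=List Int c:=Int e:=Int

Derivation:
step 1: unify Int ~ c  [subst: {-} | 2 pending]
  bind c := Int
step 2: unify Int ~ e  [subst: {c:=Int} | 1 pending]
  bind e := Int
step 3: unify List a ~ List List Int  [subst: {c:=Int, e:=Int} | 0 pending]
  -> decompose List: push a~List Int
step 4: unify a ~ List Int  [subst: {c:=Int, e:=Int} | 0 pending]
  bind a := List Int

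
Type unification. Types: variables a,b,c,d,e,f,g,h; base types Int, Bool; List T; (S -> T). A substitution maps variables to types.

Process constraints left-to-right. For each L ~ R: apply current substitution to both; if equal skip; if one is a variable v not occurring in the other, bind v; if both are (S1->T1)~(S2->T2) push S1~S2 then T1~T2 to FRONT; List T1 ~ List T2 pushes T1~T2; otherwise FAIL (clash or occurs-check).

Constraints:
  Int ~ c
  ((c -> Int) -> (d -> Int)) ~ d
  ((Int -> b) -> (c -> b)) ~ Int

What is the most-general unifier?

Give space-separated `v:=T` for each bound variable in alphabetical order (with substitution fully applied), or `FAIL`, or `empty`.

step 1: unify Int ~ c  [subst: {-} | 2 pending]
  bind c := Int
step 2: unify ((Int -> Int) -> (d -> Int)) ~ d  [subst: {c:=Int} | 1 pending]
  occurs-check fail

Answer: FAIL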